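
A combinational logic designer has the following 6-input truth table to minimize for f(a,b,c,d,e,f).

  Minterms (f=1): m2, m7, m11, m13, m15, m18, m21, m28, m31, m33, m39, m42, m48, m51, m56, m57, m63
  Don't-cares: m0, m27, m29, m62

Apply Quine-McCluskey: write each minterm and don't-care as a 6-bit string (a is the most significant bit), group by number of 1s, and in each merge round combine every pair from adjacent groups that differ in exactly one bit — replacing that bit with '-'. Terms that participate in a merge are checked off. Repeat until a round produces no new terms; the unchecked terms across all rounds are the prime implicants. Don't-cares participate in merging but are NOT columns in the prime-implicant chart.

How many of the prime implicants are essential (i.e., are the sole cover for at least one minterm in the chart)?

[col 0] 000000*, 000010*, 000111*, 001011*, 001101*, 001111*, 010010*, 010101*, 011011*, 011100*, 011101*, 011111*, 100001, 100111*, 101010, 110000*, 110011, 111000*, 111001*, 111110*, 111111*
[col 1] -00111, -11111, 0-0010, 0-1011*, 0-1101*, 0-1111*, 00-111, 0000-0, 001-11*, 0011-1*, 01-101, 011-11*, 0111-1*, 01110-, 11-000, 11100-, 11111-
[col 2] 0-1-11, 0-11-1
Prime implicants: -00111, -11111, 0-0010, 0-1-11, 0-11-1, 00-111, 0000-0, 01-101, 01110-, 100001, 101010, 11-000, 110011, 11100-, 11111-
PI chart (minterm → PIs covering it):
  2 | 0-0010,0000-0
  7 | -00111,00-111
  11 | 0-1-11  (sole → essential)
  13 | 0-11-1  (sole → essential)
  15 | 0-1-11,0-11-1,00-111
  18 | 0-0010  (sole → essential)
  21 | 01-101  (sole → essential)
  28 | 01110-  (sole → essential)
  31 | -11111,0-1-11,0-11-1
  33 | 100001  (sole → essential)
  39 | -00111  (sole → essential)
  42 | 101010  (sole → essential)
  48 | 11-000  (sole → essential)
  51 | 110011  (sole → essential)
  56 | 11-000,11100-
  57 | 11100-  (sole → essential)
  63 | -11111,11111-
Essential prime implicants: -00111, 0-0010, 0-1-11, 0-11-1, 01-101, 01110-, 100001, 101010, 11-000, 110011, 11100-

11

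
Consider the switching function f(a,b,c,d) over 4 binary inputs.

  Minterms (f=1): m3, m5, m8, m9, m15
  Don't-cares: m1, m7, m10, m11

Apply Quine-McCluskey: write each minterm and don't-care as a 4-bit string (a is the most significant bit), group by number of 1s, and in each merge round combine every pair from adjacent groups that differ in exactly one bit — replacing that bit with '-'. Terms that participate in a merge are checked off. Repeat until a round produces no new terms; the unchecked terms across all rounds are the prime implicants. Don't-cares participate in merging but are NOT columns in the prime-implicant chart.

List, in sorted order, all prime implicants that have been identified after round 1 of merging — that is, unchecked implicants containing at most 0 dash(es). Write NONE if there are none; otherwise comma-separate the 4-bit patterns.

NONE

[col 0] 0001*, 0011*, 0101*, 0111*, 1000*, 1001*, 1010*, 1011*, 1111*
[col 1] -001*, -011*, -111*, 0-01*, 0-11*, 00-1*, 01-1*, 1-11*, 10-0*, 10-1*, 100-*, 101-*
[col 2] --11, -0-1, 0--1, 10--
Prime implicants: --11, -0-1, 0--1, 10--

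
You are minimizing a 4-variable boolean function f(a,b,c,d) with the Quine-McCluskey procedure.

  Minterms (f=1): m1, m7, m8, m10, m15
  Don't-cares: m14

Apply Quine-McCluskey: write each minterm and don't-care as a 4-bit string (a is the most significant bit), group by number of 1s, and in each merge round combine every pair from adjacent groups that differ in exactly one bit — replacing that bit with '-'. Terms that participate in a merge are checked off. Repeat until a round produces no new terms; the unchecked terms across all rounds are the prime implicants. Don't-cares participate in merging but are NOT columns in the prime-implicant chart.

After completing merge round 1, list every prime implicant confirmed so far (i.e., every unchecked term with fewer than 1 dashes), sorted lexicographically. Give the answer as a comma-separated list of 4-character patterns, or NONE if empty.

0001

size-2^0 implicants → 0001  0111(✓)  1000(✓)  1010(✓)  1110(✓)  1111(✓)
size-2^1 implicants → -111  1-10  10-0  111-
Unchecked terms (primes): -111, 0001, 1-10, 10-0, 111-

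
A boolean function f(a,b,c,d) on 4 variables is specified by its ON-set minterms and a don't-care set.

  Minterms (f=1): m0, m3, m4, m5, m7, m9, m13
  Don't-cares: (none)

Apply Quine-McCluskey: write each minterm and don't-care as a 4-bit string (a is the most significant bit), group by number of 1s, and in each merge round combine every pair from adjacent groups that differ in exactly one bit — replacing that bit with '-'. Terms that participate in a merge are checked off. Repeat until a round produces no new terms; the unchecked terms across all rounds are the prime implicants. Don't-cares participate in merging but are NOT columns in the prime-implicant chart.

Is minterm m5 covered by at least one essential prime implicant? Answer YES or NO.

Round 0: 0000✓ 0011✓ 0100✓ 0101✓ 0111✓ 1001✓ 1101✓
Round 1: -101 0-00 0-11 01-1 010- 1-01
PIs = {-101, 0-00, 0-11, 01-1, 010-, 1-01}
Coverage chart:
  m0: 0-00 ←essential
  m3: 0-11 ←essential
  m4: 0-00,010-
  m5: -101,01-1,010-
  m7: 0-11,01-1
  m9: 1-01 ←essential
  m13: -101,1-01
Essential: 0-00, 0-11, 1-01

NO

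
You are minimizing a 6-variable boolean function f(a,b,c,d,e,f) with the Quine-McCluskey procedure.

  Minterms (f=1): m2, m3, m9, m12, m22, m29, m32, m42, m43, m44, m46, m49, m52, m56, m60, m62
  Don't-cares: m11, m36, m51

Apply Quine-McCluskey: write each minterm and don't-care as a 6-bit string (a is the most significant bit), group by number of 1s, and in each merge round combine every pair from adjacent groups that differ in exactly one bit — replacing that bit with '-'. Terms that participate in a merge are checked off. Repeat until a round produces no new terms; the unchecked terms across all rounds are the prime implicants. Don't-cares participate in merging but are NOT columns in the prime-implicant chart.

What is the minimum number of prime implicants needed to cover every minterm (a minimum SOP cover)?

11

Round 0: 000010✓ 000011✓ 001001✓ 001011✓ 001100✓ 010110 011101 100000✓ 100100✓ 101010✓ 101011✓ 101100✓ 101110✓ 110001✓ 110011✓ 110100✓ 111000✓ 111100✓ 111110✓
Round 1: -01011 -01100 00-011 00001- 0010-1 1-0100✓ 1-1100✓ 1-1110✓ 10-100✓ 100-00 101-10 10101- 1011-0✓ 11-100✓ 1100-1 111-00 1111-0✓
Round 2: 1--100 1-11-0
PIs = {-01011, -01100, 00-011, 00001-, 0010-1, 010110, 011101, 1--100, 1-11-0, 100-00, 101-10, 10101-, 1100-1, 111-00}
Coverage chart:
  m2: 00001- ←essential
  m3: 00-011,00001-
  m9: 0010-1 ←essential
  m12: -01100 ←essential
  m22: 010110 ←essential
  m29: 011101 ←essential
  m32: 100-00 ←essential
  m42: 101-10,10101-
  m43: -01011,10101-
  m44: -01100,1--100,1-11-0
  m46: 1-11-0,101-10
  m49: 1100-1 ←essential
  m52: 1--100 ←essential
  m56: 111-00 ←essential
  m60: 1--100,1-11-0,111-00
  m62: 1-11-0 ←essential
Essential: -01100, 00001-, 0010-1, 010110, 011101, 1--100, 1-11-0, 100-00, 1100-1, 111-00
Petrick residual → 10101-
Min cover (11 terms): b'cde'f' + a'b'c'd'e + a'b'cd'f + a'bc'def' + a'bcde'f + ade'f' + acdf' + ab'c'e'f' + ab'cd'e + abc'd'f + abce'f'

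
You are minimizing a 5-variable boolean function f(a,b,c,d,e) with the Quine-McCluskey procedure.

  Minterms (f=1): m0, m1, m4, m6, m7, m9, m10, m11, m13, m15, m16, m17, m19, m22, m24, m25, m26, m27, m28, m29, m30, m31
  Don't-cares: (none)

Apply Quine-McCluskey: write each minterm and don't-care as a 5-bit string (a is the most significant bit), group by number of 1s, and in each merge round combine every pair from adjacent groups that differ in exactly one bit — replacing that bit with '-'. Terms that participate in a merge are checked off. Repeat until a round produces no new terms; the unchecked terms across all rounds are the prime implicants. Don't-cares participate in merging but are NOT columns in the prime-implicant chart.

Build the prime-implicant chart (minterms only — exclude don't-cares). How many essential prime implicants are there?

size-2^0 implicants → 00000(✓)  00001(✓)  00100(✓)  00110(✓)  00111(✓)  01001(✓)  01010(✓)  01011(✓)  01101(✓)  01111(✓)  10000(✓)  10001(✓)  10011(✓)  10110(✓)  11000(✓)  11001(✓)  11010(✓)  11011(✓)  11100(✓)  11101(✓)  11110(✓)  11111(✓)
size-2^1 implicants → -0000(✓)  -0001(✓)  -0110  -1001(✓)  -1010(✓)  -1011(✓)  -1101(✓)  -1111(✓)  0-001(✓)  0-111  00-00  0000-(✓)  001-0  0011-  01-01(✓)  01-11(✓)  010-1(✓)  0101-(✓)  011-1(✓)  1-000(✓)  1-001(✓)  1-011(✓)  1-110  100-1(✓)  1000-(✓)  11-00(✓)  11-01(✓)  11-10(✓)  11-11(✓)  110-0(✓)  110-1(✓)  1100-(✓)  1101-(✓)  111-0(✓)  111-1(✓)  1110-(✓)  1111-(✓)
size-2^2 implicants → --001  -000-  -1-01(✓)  -1-11(✓)  -10-1(✓)  -101-  -11-1(✓)  01--1(✓)  1-0-1  1-00-  11--0(✓)  11--1(✓)  11-0-(✓)  11-1-(✓)  110--(✓)  111--(✓)
size-2^3 implicants → -1--1  11---
Unchecked terms (primes): --001, -000-, -0110, -1--1, -101-, 0-111, 00-00, 001-0, 0011-, 1-0-1, 1-00-, 1-110, 11---
Minterm coverage:
  m0 ⊆ -000-,00-00
  m1 ⊆ --001,-000-
  m4 ⊆ 00-00,001-0
  m6 ⊆ -0110,001-0,0011-
  m7 ⊆ 0-111,0011-
  m9 ⊆ --001,-1--1
  m10 ⊆ -101- [E]
  m11 ⊆ -1--1,-101-
  m13 ⊆ -1--1 [E]
  m15 ⊆ -1--1,0-111
  m16 ⊆ -000-,1-00-
  m17 ⊆ --001,-000-,1-0-1,1-00-
  m19 ⊆ 1-0-1 [E]
  m22 ⊆ -0110,1-110
  m24 ⊆ 1-00-,11---
  m25 ⊆ --001,-1--1,1-0-1,1-00-,11---
  m26 ⊆ -101-,11---
  m27 ⊆ -1--1,-101-,1-0-1,11---
  m28 ⊆ 11--- [E]
  m29 ⊆ -1--1,11---
  m30 ⊆ 1-110,11---
  m31 ⊆ -1--1,11---
E = {-1--1, -101-, 1-0-1, 11---}

4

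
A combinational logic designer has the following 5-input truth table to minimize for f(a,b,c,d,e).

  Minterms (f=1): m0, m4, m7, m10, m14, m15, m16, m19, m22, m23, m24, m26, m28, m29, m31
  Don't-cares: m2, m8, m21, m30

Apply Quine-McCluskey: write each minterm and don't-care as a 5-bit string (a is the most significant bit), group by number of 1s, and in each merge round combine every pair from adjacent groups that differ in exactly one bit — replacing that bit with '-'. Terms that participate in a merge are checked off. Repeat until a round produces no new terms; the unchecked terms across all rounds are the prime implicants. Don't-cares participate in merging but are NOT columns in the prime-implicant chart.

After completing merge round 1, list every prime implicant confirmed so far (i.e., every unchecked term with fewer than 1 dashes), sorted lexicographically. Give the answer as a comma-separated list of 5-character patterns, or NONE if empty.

Round 0: 00000✓ 00010✓ 00100✓ 00111✓ 01000✓ 01010✓ 01110✓ 01111✓ 10000✓ 10011✓ 10101✓ 10110✓ 10111✓ 11000✓ 11010✓ 11100✓ 11101✓ 11110✓ 11111✓
Round 1: -0000✓ -0111✓ -1000✓ -1010✓ -1110✓ -1111✓ 0-000✓ 0-010✓ 0-111✓ 00-00 000-0✓ 01-10✓ 010-0✓ 0111-✓ 1-000✓ 1-101✓ 1-110✓ 1-111✓ 10-11 101-1✓ 1011-✓ 11-00✓ 11-10✓ 110-0✓ 111-0✓ 111-1✓ 1110-✓ 1111-✓
Round 2: --000 --111 -1-10 -10-0 -111- 0-0-0 1-1-1 1-11- 11--0 111--
PIs = {--000, --111, -1-10, -10-0, -111-, 0-0-0, 00-00, 1-1-1, 1-11-, 10-11, 11--0, 111--}

NONE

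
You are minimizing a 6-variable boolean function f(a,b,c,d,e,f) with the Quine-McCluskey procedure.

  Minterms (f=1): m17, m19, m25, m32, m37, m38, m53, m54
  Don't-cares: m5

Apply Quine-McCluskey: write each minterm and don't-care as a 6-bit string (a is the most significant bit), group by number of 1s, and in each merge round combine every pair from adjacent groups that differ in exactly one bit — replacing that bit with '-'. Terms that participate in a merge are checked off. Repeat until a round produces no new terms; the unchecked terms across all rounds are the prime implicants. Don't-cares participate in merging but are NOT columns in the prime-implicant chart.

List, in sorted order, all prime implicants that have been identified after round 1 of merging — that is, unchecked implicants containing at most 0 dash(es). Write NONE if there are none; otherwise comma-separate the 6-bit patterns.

100000

size-2^0 implicants → 000101(✓)  010001(✓)  010011(✓)  011001(✓)  100000  100101(✓)  100110(✓)  110101(✓)  110110(✓)
size-2^1 implicants → -00101  01-001  0100-1  1-0101  1-0110
Unchecked terms (primes): -00101, 01-001, 0100-1, 1-0101, 1-0110, 100000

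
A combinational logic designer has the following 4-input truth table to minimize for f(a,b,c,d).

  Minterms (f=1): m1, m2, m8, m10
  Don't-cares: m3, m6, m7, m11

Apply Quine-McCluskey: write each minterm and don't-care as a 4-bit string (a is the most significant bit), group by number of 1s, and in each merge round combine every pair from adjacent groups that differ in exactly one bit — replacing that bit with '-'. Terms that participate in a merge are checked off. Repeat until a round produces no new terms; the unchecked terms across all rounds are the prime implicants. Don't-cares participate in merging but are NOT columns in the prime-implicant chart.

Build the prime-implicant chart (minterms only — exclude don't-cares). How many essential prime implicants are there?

size-2^0 implicants → 0001(✓)  0010(✓)  0011(✓)  0110(✓)  0111(✓)  1000(✓)  1010(✓)  1011(✓)
size-2^1 implicants → -010(✓)  -011(✓)  0-10(✓)  0-11(✓)  00-1  001-(✓)  011-(✓)  10-0  101-(✓)
size-2^2 implicants → -01-  0-1-
Unchecked terms (primes): -01-, 0-1-, 00-1, 10-0
Minterm coverage:
  m1 ⊆ 00-1 [E]
  m2 ⊆ -01-,0-1-
  m8 ⊆ 10-0 [E]
  m10 ⊆ -01-,10-0
E = {00-1, 10-0}

2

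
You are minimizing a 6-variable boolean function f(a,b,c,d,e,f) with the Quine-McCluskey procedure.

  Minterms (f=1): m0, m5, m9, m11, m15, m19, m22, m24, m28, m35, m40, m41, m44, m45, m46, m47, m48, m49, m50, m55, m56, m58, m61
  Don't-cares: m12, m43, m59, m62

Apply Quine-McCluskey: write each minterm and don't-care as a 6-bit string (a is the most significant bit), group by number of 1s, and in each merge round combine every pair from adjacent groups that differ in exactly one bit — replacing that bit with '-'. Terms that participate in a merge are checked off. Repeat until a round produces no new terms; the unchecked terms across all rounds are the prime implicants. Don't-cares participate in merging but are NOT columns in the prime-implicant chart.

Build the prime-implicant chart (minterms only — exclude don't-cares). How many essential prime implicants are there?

11

size-2^0 implicants → 000000  000101  001001(✓)  001011(✓)  001100(✓)  001111(✓)  010011  010110  011000(✓)  011100(✓)  100011(✓)  101000(✓)  101001(✓)  101011(✓)  101100(✓)  101101(✓)  101110(✓)  101111(✓)  110000(✓)  110001(✓)  110010(✓)  110111  111000(✓)  111010(✓)  111011(✓)  111101(✓)  111110(✓)
size-2^1 implicants → -01001(✓)  -01011(✓)  -01100  -01111(✓)  -11000  0-1100  001-11(✓)  0010-1(✓)  011-00  1-1000  1-1011  1-1101  1-1110  10-011  101-00(✓)  101-01(✓)  101-11(✓)  1010-1(✓)  10100-(✓)  1011-0(✓)  1011-1(✓)  10110-(✓)  10111-(✓)  11-000(✓)  11-010(✓)  1100-0(✓)  11000-  111-10  1110-0(✓)  11101-
size-2^2 implicants → -01-11  -010-1  101--1  101-0-  1011--  11-0-0
Unchecked terms (primes): -01-11, -010-1, -01100, -11000, 0-1100, 000000, 000101, 010011, 010110, 011-00, 1-1000, 1-1011, 1-1101, 1-1110, 10-011, 101--1, 101-0-, 1011--, 11-0-0, 11000-, 110111, 111-10, 11101-
Minterm coverage:
  m0 ⊆ 000000 [E]
  m5 ⊆ 000101 [E]
  m9 ⊆ -010-1 [E]
  m11 ⊆ -01-11,-010-1
  m15 ⊆ -01-11 [E]
  m19 ⊆ 010011 [E]
  m22 ⊆ 010110 [E]
  m24 ⊆ -11000,011-00
  m28 ⊆ 0-1100,011-00
  m35 ⊆ 10-011 [E]
  m40 ⊆ 1-1000,101-0-
  m41 ⊆ -010-1,101--1,101-0-
  m44 ⊆ -01100,101-0-,1011--
  m45 ⊆ 1-1101,101--1,101-0-,1011--
  m46 ⊆ 1-1110,1011--
  m47 ⊆ -01-11,101--1,1011--
  m48 ⊆ 11-0-0,11000-
  m49 ⊆ 11000- [E]
  m50 ⊆ 11-0-0 [E]
  m55 ⊆ 110111 [E]
  m56 ⊆ -11000,1-1000,11-0-0
  m58 ⊆ 11-0-0,111-10,11101-
  m61 ⊆ 1-1101 [E]
E = {-01-11, -010-1, 000000, 000101, 010011, 010110, 1-1101, 10-011, 11-0-0, 11000-, 110111}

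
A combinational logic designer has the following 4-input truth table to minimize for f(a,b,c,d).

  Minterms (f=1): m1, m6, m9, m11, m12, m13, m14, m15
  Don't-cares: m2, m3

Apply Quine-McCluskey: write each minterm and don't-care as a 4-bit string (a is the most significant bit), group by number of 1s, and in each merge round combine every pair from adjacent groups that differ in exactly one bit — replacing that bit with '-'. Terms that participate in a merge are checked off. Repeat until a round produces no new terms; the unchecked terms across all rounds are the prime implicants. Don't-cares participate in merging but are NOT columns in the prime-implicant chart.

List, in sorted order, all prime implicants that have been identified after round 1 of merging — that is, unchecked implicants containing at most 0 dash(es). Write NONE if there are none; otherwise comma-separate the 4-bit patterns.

NONE

size-2^0 implicants → 0001(✓)  0010(✓)  0011(✓)  0110(✓)  1001(✓)  1011(✓)  1100(✓)  1101(✓)  1110(✓)  1111(✓)
size-2^1 implicants → -001(✓)  -011(✓)  -110  0-10  00-1(✓)  001-  1-01(✓)  1-11(✓)  10-1(✓)  11-0(✓)  11-1(✓)  110-(✓)  111-(✓)
size-2^2 implicants → -0-1  1--1  11--
Unchecked terms (primes): -0-1, -110, 0-10, 001-, 1--1, 11--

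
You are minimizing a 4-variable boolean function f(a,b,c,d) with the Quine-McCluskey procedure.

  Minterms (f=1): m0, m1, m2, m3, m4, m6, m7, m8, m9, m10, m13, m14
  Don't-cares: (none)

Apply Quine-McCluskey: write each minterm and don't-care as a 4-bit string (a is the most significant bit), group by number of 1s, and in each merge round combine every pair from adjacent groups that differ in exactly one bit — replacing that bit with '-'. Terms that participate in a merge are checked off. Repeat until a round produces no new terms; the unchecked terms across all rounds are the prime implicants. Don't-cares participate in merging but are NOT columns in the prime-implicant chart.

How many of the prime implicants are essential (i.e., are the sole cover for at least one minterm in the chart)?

4

[col 0] 0000*, 0001*, 0010*, 0011*, 0100*, 0110*, 0111*, 1000*, 1001*, 1010*, 1101*, 1110*
[col 1] -000*, -001*, -010*, -110*, 0-00*, 0-10*, 0-11*, 00-0*, 00-1*, 000-*, 001-*, 01-0*, 011-*, 1-01, 1-10*, 10-0*, 100-*
[col 2] --10, -0-0, -00-, 0--0, 0-1-, 00--
Prime implicants: --10, -0-0, -00-, 0--0, 0-1-, 00--, 1-01
PI chart (minterm → PIs covering it):
  0 | -0-0,-00-,0--0,00--
  1 | -00-,00--
  2 | --10,-0-0,0--0,0-1-,00--
  3 | 0-1-,00--
  4 | 0--0  (sole → essential)
  6 | --10,0--0,0-1-
  7 | 0-1-  (sole → essential)
  8 | -0-0,-00-
  9 | -00-,1-01
  10 | --10,-0-0
  13 | 1-01  (sole → essential)
  14 | --10  (sole → essential)
Essential prime implicants: --10, 0--0, 0-1-, 1-01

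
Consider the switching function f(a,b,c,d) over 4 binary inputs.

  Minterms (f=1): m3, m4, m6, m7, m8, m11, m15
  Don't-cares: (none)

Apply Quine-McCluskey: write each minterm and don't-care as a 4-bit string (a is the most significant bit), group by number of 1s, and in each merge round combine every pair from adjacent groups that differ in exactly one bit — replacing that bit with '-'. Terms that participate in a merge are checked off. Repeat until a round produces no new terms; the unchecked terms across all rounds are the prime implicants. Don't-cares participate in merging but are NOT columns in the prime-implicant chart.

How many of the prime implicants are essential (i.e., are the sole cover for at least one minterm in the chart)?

[col 0] 0011*, 0100*, 0110*, 0111*, 1000, 1011*, 1111*
[col 1] -011*, -111*, 0-11*, 01-0, 011-, 1-11*
[col 2] --11
Prime implicants: --11, 01-0, 011-, 1000
PI chart (minterm → PIs covering it):
  3 | --11  (sole → essential)
  4 | 01-0  (sole → essential)
  6 | 01-0,011-
  7 | --11,011-
  8 | 1000  (sole → essential)
  11 | --11  (sole → essential)
  15 | --11  (sole → essential)
Essential prime implicants: --11, 01-0, 1000

3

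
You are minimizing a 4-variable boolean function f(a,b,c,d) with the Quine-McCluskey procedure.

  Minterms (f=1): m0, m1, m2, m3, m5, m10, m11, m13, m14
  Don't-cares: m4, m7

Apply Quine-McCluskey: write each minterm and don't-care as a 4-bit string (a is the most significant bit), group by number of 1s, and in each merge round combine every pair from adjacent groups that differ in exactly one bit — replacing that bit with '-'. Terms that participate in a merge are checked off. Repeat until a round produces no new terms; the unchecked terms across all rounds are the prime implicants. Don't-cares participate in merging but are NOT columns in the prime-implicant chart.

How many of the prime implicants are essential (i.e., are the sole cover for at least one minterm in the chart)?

Round 0: 0000✓ 0001✓ 0010✓ 0011✓ 0100✓ 0101✓ 0111✓ 1010✓ 1011✓ 1101✓ 1110✓
Round 1: -010✓ -011✓ -101 0-00✓ 0-01✓ 0-11✓ 00-0✓ 00-1✓ 000-✓ 001-✓ 01-1✓ 010-✓ 1-10 101-✓
Round 2: -01- 0--1 0-0- 00--
PIs = {-01-, -101, 0--1, 0-0-, 00--, 1-10}
Coverage chart:
  m0: 0-0-,00--
  m1: 0--1,0-0-,00--
  m2: -01-,00--
  m3: -01-,0--1,00--
  m5: -101,0--1,0-0-
  m10: -01-,1-10
  m11: -01- ←essential
  m13: -101 ←essential
  m14: 1-10 ←essential
Essential: -01-, -101, 1-10

3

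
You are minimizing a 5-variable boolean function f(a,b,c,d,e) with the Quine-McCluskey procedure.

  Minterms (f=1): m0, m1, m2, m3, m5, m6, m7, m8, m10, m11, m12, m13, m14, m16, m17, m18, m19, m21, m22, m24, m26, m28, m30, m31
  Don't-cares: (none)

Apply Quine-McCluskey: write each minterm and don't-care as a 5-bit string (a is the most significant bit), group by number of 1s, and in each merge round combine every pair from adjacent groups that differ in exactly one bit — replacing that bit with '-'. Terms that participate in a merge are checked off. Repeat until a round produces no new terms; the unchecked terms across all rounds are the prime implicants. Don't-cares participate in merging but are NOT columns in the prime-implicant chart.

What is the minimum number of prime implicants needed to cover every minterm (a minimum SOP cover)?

8

Round 0: 00000✓ 00001✓ 00010✓ 00011✓ 00101✓ 00110✓ 00111✓ 01000✓ 01010✓ 01011✓ 01100✓ 01101✓ 01110✓ 10000✓ 10001✓ 10010✓ 10011✓ 10101✓ 10110✓ 11000✓ 11010✓ 11100✓ 11110✓ 11111✓
Round 1: -0000✓ -0001✓ -0010✓ -0011✓ -0101✓ -0110✓ -1000✓ -1010✓ -1100✓ -1110✓ 0-000✓ 0-010✓ 0-011✓ 0-101 0-110✓ 00-01✓ 00-10✓ 00-11✓ 000-0✓ 000-1✓ 0000-✓ 0001-✓ 001-1✓ 0011-✓ 01-00✓ 01-10✓ 010-0✓ 0101-✓ 011-0✓ 0110- 1-000✓ 1-010✓ 1-110✓ 10-01✓ 10-10✓ 100-0✓ 100-1✓ 1000-✓ 1001-✓ 11-00✓ 11-10✓ 110-0✓ 111-0✓ 1111-
Round 2: --000✓ --010✓ --110✓ -0-01 -0-10✓ -00-0✓ -00-1✓ -000-✓ -001-✓ -1-00✓ -1-10✓ -10-0✓ -11-0✓ 0--10✓ 0-0-0✓ 0-01- 00--1 00-1- 000--✓ 01--0✓ 1--10✓ 1-0-0✓ 100--✓ 11--0✓
Round 3: ---10 --0-0 -00-- -1--0
PIs = {---10, --0-0, -0-01, -00--, -1--0, 0-01-, 0-101, 00--1, 00-1-, 0110-, 1111-}
Coverage chart:
  m0: --0-0,-00--
  m1: -0-01,-00--,00--1
  m2: ---10,--0-0,-00--,0-01-,00-1-
  m3: -00--,0-01-,00--1,00-1-
  m5: -0-01,0-101,00--1
  m6: ---10,00-1-
  m7: 00--1,00-1-
  m8: --0-0,-1--0
  m10: ---10,--0-0,-1--0,0-01-
  m11: 0-01- ←essential
  m12: -1--0,0110-
  m13: 0-101,0110-
  m14: ---10,-1--0
  m16: --0-0,-00--
  m17: -0-01,-00--
  m18: ---10,--0-0,-00--
  m19: -00-- ←essential
  m21: -0-01 ←essential
  m22: ---10 ←essential
  m24: --0-0,-1--0
  m26: ---10,--0-0,-1--0
  m28: -1--0 ←essential
  m30: ---10,-1--0,1111-
  m31: 1111- ←essential
Essential: ---10, -0-01, -00--, -1--0, 0-01-, 1111-
Petrick residual → 0-101, 00--1
Min cover (8 terms): de' + b'd'e + b'c' + be' + a'c'd + a'cd'e + a'b'e + abcd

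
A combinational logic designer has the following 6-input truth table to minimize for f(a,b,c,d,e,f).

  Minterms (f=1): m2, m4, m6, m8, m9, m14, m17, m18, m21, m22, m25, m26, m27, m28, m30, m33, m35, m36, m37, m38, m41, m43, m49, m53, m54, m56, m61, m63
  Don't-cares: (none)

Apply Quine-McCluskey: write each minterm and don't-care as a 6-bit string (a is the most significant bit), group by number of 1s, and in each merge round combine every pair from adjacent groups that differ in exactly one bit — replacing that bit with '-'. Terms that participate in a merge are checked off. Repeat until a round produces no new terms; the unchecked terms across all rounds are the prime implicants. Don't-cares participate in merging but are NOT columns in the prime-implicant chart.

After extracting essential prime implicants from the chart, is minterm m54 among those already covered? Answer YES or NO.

size-2^0 implicants → 000010(✓)  000100(✓)  000110(✓)  001000(✓)  001001(✓)  001110(✓)  010001(✓)  010010(✓)  010101(✓)  010110(✓)  011001(✓)  011010(✓)  011011(✓)  011100(✓)  011110(✓)  100001(✓)  100011(✓)  100100(✓)  100101(✓)  100110(✓)  101001(✓)  101011(✓)  110001(✓)  110101(✓)  110110(✓)  111000  111101(✓)  111111(✓)
size-2^1 implicants → -00100(✓)  -00110(✓)  -01001  -10001(✓)  -10101(✓)  -10110(✓)  0-0010(✓)  0-0110(✓)  0-1001  0-1110(✓)  00-110(✓)  000-10(✓)  0001-0(✓)  00100-  01-001  01-010(✓)  01-110(✓)  010-01(✓)  010-10(✓)  011-10(✓)  0110-1  01101-  0111-0  1-0001(✓)  1-0101(✓)  1-0110(✓)  10-001(✓)  10-011(✓)  100-01(✓)  1000-1(✓)  1001-0(✓)  10010-  1010-1(✓)  11-101  110-01(✓)  1111-1
size-2^2 implicants → --0110  -001-0  -10-01  0--110  0-0-10  01--10  1-0-01  10-0-1
Unchecked terms (primes): --0110, -001-0, -01001, -10-01, 0--110, 0-0-10, 0-1001, 00100-, 01--10, 01-001, 0110-1, 01101-, 0111-0, 1-0-01, 10-0-1, 10010-, 11-101, 111000, 1111-1
Minterm coverage:
  m2 ⊆ 0-0-10 [E]
  m4 ⊆ -001-0 [E]
  m6 ⊆ --0110,-001-0,0--110,0-0-10
  m8 ⊆ 00100- [E]
  m9 ⊆ -01001,0-1001,00100-
  m14 ⊆ 0--110 [E]
  m17 ⊆ -10-01,01-001
  m18 ⊆ 0-0-10,01--10
  m21 ⊆ -10-01 [E]
  m22 ⊆ --0110,0--110,0-0-10,01--10
  m25 ⊆ 0-1001,01-001,0110-1
  m26 ⊆ 01--10,01101-
  m27 ⊆ 0110-1,01101-
  m28 ⊆ 0111-0 [E]
  m30 ⊆ 0--110,01--10,0111-0
  m33 ⊆ 1-0-01,10-0-1
  m35 ⊆ 10-0-1 [E]
  m36 ⊆ -001-0,10010-
  m37 ⊆ 1-0-01,10010-
  m38 ⊆ --0110,-001-0
  m41 ⊆ -01001,10-0-1
  m43 ⊆ 10-0-1 [E]
  m49 ⊆ -10-01,1-0-01
  m53 ⊆ -10-01,1-0-01,11-101
  m54 ⊆ --0110 [E]
  m56 ⊆ 111000 [E]
  m61 ⊆ 11-101,1111-1
  m63 ⊆ 1111-1 [E]
E = {--0110, -001-0, -10-01, 0--110, 0-0-10, 00100-, 0111-0, 10-0-1, 111000, 1111-1}

YES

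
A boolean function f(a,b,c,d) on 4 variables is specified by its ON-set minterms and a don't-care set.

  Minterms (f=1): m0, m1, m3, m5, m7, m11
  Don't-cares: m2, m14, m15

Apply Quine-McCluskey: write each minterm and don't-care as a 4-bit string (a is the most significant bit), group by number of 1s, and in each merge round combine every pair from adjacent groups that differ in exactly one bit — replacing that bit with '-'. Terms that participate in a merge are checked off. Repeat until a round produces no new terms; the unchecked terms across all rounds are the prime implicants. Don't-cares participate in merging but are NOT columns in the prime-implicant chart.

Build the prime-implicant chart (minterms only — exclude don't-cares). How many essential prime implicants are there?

3

size-2^0 implicants → 0000(✓)  0001(✓)  0010(✓)  0011(✓)  0101(✓)  0111(✓)  1011(✓)  1110(✓)  1111(✓)
size-2^1 implicants → -011(✓)  -111(✓)  0-01(✓)  0-11(✓)  00-0(✓)  00-1(✓)  000-(✓)  001-(✓)  01-1(✓)  1-11(✓)  111-
size-2^2 implicants → --11  0--1  00--
Unchecked terms (primes): --11, 0--1, 00--, 111-
Minterm coverage:
  m0 ⊆ 00-- [E]
  m1 ⊆ 0--1,00--
  m3 ⊆ --11,0--1,00--
  m5 ⊆ 0--1 [E]
  m7 ⊆ --11,0--1
  m11 ⊆ --11 [E]
E = {--11, 0--1, 00--}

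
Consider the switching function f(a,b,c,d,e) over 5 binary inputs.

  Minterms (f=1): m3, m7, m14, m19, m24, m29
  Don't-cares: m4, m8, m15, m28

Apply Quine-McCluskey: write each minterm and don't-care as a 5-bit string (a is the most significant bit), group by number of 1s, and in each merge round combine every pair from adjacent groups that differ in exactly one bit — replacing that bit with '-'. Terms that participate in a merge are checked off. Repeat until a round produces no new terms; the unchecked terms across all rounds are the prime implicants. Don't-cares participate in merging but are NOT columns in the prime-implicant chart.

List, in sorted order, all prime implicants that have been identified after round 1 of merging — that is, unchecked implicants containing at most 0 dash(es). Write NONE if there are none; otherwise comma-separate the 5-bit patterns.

00100

[col 0] 00011*, 00100, 00111*, 01000*, 01110*, 01111*, 10011*, 11000*, 11100*, 11101*
[col 1] -0011, -1000, 0-111, 00-11, 0111-, 11-00, 1110-
Prime implicants: -0011, -1000, 0-111, 00-11, 00100, 0111-, 11-00, 1110-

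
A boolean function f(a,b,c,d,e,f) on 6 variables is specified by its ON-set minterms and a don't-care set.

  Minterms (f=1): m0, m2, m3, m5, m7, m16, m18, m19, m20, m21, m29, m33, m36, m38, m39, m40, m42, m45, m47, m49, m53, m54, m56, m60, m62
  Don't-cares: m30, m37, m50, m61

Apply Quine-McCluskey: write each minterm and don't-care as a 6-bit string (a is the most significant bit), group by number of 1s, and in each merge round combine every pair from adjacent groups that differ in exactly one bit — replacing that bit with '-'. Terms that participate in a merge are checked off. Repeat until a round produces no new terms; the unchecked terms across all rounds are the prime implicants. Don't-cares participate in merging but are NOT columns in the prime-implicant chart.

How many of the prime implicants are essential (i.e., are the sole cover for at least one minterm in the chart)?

7

Round 0: 000000✓ 000010✓ 000011✓ 000101✓ 000111✓ 010000✓ 010010✓ 010011✓ 010100✓ 010101✓ 011101✓ 011110✓ 100001✓ 100100✓ 100101✓ 100110✓ 100111✓ 101000✓ 101010✓ 101101✓ 101111✓ 110001✓ 110010✓ 110101✓ 110110✓ 111000✓ 111100✓ 111101✓ 111110✓
Round 1: -00101✓ -00111✓ -10010 -10101✓ -11101✓ -11110 0-0000✓ 0-0010✓ 0-0011✓ 0-0101✓ 000-11 0000-0✓ 00001-✓ 0001-1✓ 01-101✓ 010-00 0100-0✓ 01001-✓ 01010- 1-0001✓ 1-0101✓ 1-0110 1-1000 1-1101✓ 10-101✓ 10-111✓ 100-01✓ 1001-0✓ 1001-1✓ 10010-✓ 10011-✓ 1010-0 1011-1✓ 11-101✓ 11-110 110-01✓ 110-10 111-00 1111-0 11110-
Round 2: --0101 -001-1 -1-101 0-00-0 0-001- 1--101 1-0-01 10-1-1 1001--
PIs = {--0101, -001-1, -1-101, -10010, -11110, 0-00-0, 0-001-, 000-11, 010-00, 01010-, 1--101, 1-0-01, 1-0110, 1-1000, 10-1-1, 1001--, 1010-0, 11-110, 110-10, 111-00, 1111-0, 11110-}
Coverage chart:
  m0: 0-00-0 ←essential
  m2: 0-00-0,0-001-
  m3: 0-001-,000-11
  m5: --0101,-001-1
  m7: -001-1,000-11
  m16: 0-00-0,010-00
  m18: -10010,0-00-0,0-001-
  m19: 0-001- ←essential
  m20: 010-00,01010-
  m21: --0101,-1-101,01010-
  m29: -1-101 ←essential
  m33: 1-0-01 ←essential
  m36: 1001-- ←essential
  m38: 1-0110,1001--
  m39: -001-1,10-1-1,1001--
  m40: 1-1000,1010-0
  m42: 1010-0 ←essential
  m45: 1--101,10-1-1
  m47: 10-1-1 ←essential
  m49: 1-0-01 ←essential
  m53: --0101,-1-101,1--101,1-0-01
  m54: 1-0110,11-110,110-10
  m56: 1-1000,111-00
  m60: 111-00,1111-0,11110-
  m62: -11110,11-110,1111-0
Essential: -1-101, 0-00-0, 0-001-, 1-0-01, 10-1-1, 1001--, 1010-0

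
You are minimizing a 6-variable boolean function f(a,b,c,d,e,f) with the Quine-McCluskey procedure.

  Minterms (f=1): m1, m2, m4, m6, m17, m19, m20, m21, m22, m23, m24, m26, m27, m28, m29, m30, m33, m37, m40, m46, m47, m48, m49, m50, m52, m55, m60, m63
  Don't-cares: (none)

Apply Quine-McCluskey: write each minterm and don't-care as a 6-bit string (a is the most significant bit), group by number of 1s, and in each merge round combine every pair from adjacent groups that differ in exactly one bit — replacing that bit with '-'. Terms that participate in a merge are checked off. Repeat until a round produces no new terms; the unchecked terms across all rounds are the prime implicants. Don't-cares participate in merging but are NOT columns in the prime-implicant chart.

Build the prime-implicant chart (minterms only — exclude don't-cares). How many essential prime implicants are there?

10

Round 0: 000001✓ 000010✓ 000100✓ 000110✓ 010001✓ 010011✓ 010100✓ 010101✓ 010110✓ 010111✓ 011000✓ 011010✓ 011011✓ 011100✓ 011101✓ 011110✓ 100001✓ 100101✓ 101000 101110✓ 101111✓ 110000✓ 110001✓ 110010✓ 110100✓ 110111✓ 111100✓ 111111✓
Round 1: -00001✓ -10001✓ -10100✓ -10111 -11100✓ 0-0001✓ 0-0100✓ 0-0110✓ 000-10 0001-0✓ 01-011 01-100✓ 01-101✓ 01-110✓ 010-01✓ 010-11✓ 0100-1✓ 0101-0✓ 0101-1✓ 01010-✓ 01011-✓ 011-00✓ 011-10✓ 0110-0✓ 01101- 0111-0✓ 01110-✓ 1-0001✓ 1-1111 100-01 10111- 11-100✓ 11-111 110-00 1100-0 11000-
Round 2: --0001 -1-100 0-01-0 01-1-0 01-10- 010--1 0101-- 011--0
PIs = {--0001, -1-100, -10111, 0-01-0, 000-10, 01-011, 01-1-0, 01-10-, 010--1, 0101--, 011--0, 01101-, 1-1111, 100-01, 101000, 10111-, 11-111, 110-00, 1100-0, 11000-}
Coverage chart:
  m1: --0001 ←essential
  m2: 000-10 ←essential
  m4: 0-01-0 ←essential
  m6: 0-01-0,000-10
  m17: --0001,010--1
  m19: 01-011,010--1
  m20: -1-100,0-01-0,01-1-0,01-10-,0101--
  m21: 01-10-,010--1,0101--
  m22: 0-01-0,01-1-0,0101--
  m23: -10111,010--1,0101--
  m24: 011--0 ←essential
  m26: 011--0,01101-
  m27: 01-011,01101-
  m28: -1-100,01-1-0,01-10-,011--0
  m29: 01-10- ←essential
  m30: 01-1-0,011--0
  m33: --0001,100-01
  m37: 100-01 ←essential
  m40: 101000 ←essential
  m46: 10111- ←essential
  m47: 1-1111,10111-
  m48: 110-00,1100-0,11000-
  m49: --0001,11000-
  m50: 1100-0 ←essential
  m52: -1-100,110-00
  m55: -10111,11-111
  m60: -1-100 ←essential
  m63: 1-1111,11-111
Essential: --0001, -1-100, 0-01-0, 000-10, 01-10-, 011--0, 100-01, 101000, 10111-, 1100-0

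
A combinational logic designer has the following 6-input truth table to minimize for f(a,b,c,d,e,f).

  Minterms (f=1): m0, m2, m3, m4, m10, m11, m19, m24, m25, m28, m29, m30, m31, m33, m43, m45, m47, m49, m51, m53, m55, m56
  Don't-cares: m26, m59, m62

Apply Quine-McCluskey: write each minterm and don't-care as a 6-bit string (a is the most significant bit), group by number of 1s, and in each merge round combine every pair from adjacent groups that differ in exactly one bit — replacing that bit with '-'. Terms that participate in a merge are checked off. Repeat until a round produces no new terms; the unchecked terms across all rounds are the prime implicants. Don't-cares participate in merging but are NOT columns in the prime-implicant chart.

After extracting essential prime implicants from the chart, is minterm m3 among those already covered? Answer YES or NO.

[col 0] 000000*, 000010*, 000011*, 000100*, 001010*, 001011*, 010011*, 011000*, 011001*, 011010*, 011100*, 011101*, 011110*, 011111*, 100001*, 101011*, 101101*, 101111*, 110001*, 110011*, 110101*, 110111*, 111000*, 111011*, 111110*
[col 1] -01011, -10011, -11000, -11110, 0-0011, 0-1010, 00-010*, 00-011*, 000-00, 0000-0, 00001-*, 00101-*, 011-00*, 011-01*, 011-10*, 0110-0*, 01100-*, 0111-0*, 0111-1*, 01110-*, 01111-*, 1-0001, 1-1011, 101-11, 1011-1, 11-011, 110-01*, 110-11*, 1100-1*, 1101-1*
[col 2] 00-01-, 011--0, 011-0-, 0111--, 110--1
Prime implicants: -01011, -10011, -11000, -11110, 0-0011, 0-1010, 00-01-, 000-00, 0000-0, 011--0, 011-0-, 0111--, 1-0001, 1-1011, 101-11, 1011-1, 11-011, 110--1
PI chart (minterm → PIs covering it):
  0 | 000-00,0000-0
  2 | 00-01-,0000-0
  3 | 0-0011,00-01-
  4 | 000-00  (sole → essential)
  10 | 0-1010,00-01-
  11 | -01011,00-01-
  19 | -10011,0-0011
  24 | -11000,011--0,011-0-
  25 | 011-0-  (sole → essential)
  28 | 011--0,011-0-,0111--
  29 | 011-0-,0111--
  30 | -11110,011--0,0111--
  31 | 0111--  (sole → essential)
  33 | 1-0001  (sole → essential)
  43 | -01011,1-1011,101-11
  45 | 1011-1  (sole → essential)
  47 | 101-11,1011-1
  49 | 1-0001,110--1
  51 | -10011,11-011,110--1
  53 | 110--1  (sole → essential)
  55 | 110--1  (sole → essential)
  56 | -11000  (sole → essential)
Essential prime implicants: -11000, 000-00, 011-0-, 0111--, 1-0001, 1011-1, 110--1

NO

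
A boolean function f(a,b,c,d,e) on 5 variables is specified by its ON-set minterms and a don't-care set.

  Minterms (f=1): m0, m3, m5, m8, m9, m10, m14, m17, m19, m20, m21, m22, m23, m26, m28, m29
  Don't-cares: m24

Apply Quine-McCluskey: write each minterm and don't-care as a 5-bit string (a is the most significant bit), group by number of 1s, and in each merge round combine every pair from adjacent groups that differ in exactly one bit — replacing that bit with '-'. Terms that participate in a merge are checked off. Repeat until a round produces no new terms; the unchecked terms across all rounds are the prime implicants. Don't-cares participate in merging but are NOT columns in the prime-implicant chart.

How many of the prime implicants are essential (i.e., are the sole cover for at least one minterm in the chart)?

size-2^0 implicants → 00000(✓)  00011(✓)  00101(✓)  01000(✓)  01001(✓)  01010(✓)  01110(✓)  10001(✓)  10011(✓)  10100(✓)  10101(✓)  10110(✓)  10111(✓)  11000(✓)  11010(✓)  11100(✓)  11101(✓)
size-2^1 implicants → -0011  -0101  -1000(✓)  -1010(✓)  0-000  01-10  010-0(✓)  0100-  1-100(✓)  1-101(✓)  10-01(✓)  10-11(✓)  100-1(✓)  101-0(✓)  101-1(✓)  1010-(✓)  1011-(✓)  11-00  110-0(✓)  1110-(✓)
size-2^2 implicants → -10-0  1-10-  10--1  101--
Unchecked terms (primes): -0011, -0101, -10-0, 0-000, 01-10, 0100-, 1-10-, 10--1, 101--, 11-00
Minterm coverage:
  m0 ⊆ 0-000 [E]
  m3 ⊆ -0011 [E]
  m5 ⊆ -0101 [E]
  m8 ⊆ -10-0,0-000,0100-
  m9 ⊆ 0100- [E]
  m10 ⊆ -10-0,01-10
  m14 ⊆ 01-10 [E]
  m17 ⊆ 10--1 [E]
  m19 ⊆ -0011,10--1
  m20 ⊆ 1-10-,101--
  m21 ⊆ -0101,1-10-,10--1,101--
  m22 ⊆ 101-- [E]
  m23 ⊆ 10--1,101--
  m26 ⊆ -10-0 [E]
  m28 ⊆ 1-10-,11-00
  m29 ⊆ 1-10- [E]
E = {-0011, -0101, -10-0, 0-000, 01-10, 0100-, 1-10-, 10--1, 101--}

9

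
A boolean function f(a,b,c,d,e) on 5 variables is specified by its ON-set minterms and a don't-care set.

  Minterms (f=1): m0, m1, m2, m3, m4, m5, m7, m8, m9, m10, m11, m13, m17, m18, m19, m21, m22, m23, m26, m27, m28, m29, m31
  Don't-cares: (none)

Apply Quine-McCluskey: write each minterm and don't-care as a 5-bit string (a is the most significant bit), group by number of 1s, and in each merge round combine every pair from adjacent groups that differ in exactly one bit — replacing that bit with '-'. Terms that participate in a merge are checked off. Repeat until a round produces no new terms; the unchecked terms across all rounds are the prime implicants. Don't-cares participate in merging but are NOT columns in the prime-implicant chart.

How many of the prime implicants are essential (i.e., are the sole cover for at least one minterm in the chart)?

6

size-2^0 implicants → 00000(✓)  00001(✓)  00010(✓)  00011(✓)  00100(✓)  00101(✓)  00111(✓)  01000(✓)  01001(✓)  01010(✓)  01011(✓)  01101(✓)  10001(✓)  10010(✓)  10011(✓)  10101(✓)  10110(✓)  10111(✓)  11010(✓)  11011(✓)  11100(✓)  11101(✓)  11111(✓)
size-2^1 implicants → -0001(✓)  -0010(✓)  -0011(✓)  -0101(✓)  -0111(✓)  -1010(✓)  -1011(✓)  -1101(✓)  0-000(✓)  0-001(✓)  0-010(✓)  0-011(✓)  0-101(✓)  00-00(✓)  00-01(✓)  00-11(✓)  000-0(✓)  000-1(✓)  0000-(✓)  0001-(✓)  001-1(✓)  0010-(✓)  01-01(✓)  010-0(✓)  010-1(✓)  0100-(✓)  0101-(✓)  1-010(✓)  1-011(✓)  1-101(✓)  1-111(✓)  10-01(✓)  10-10(✓)  10-11(✓)  100-1(✓)  1001-(✓)  101-1(✓)  1011-(✓)  11-11(✓)  1101-(✓)  111-1(✓)  1110-
size-2^2 implicants → --010(✓)  --011(✓)  --101  -0-01(✓)  -0-11(✓)  -00-1(✓)  -001-(✓)  -01-1(✓)  -101-(✓)  0--01  0-0-0(✓)  0-0-1(✓)  0-00-(✓)  0-01-(✓)  00--1(✓)  00-0-  000--(✓)  010--(✓)  1--11  1-01-(✓)  1-1-1  10--1(✓)  10-1-
size-2^3 implicants → --01-  -0--1  0-0--
Unchecked terms (primes): --01-, --101, -0--1, 0--01, 0-0--, 00-0-, 1--11, 1-1-1, 10-1-, 1110-
Minterm coverage:
  m0 ⊆ 0-0--,00-0-
  m1 ⊆ -0--1,0--01,0-0--,00-0-
  m2 ⊆ --01-,0-0--
  m3 ⊆ --01-,-0--1,0-0--
  m4 ⊆ 00-0- [E]
  m5 ⊆ --101,-0--1,0--01,00-0-
  m7 ⊆ -0--1 [E]
  m8 ⊆ 0-0-- [E]
  m9 ⊆ 0--01,0-0--
  m10 ⊆ --01-,0-0--
  m11 ⊆ --01-,0-0--
  m13 ⊆ --101,0--01
  m17 ⊆ -0--1 [E]
  m18 ⊆ --01-,10-1-
  m19 ⊆ --01-,-0--1,1--11,10-1-
  m21 ⊆ --101,-0--1,1-1-1
  m22 ⊆ 10-1- [E]
  m23 ⊆ -0--1,1--11,1-1-1,10-1-
  m26 ⊆ --01- [E]
  m27 ⊆ --01-,1--11
  m28 ⊆ 1110- [E]
  m29 ⊆ --101,1-1-1,1110-
  m31 ⊆ 1--11,1-1-1
E = {--01-, -0--1, 0-0--, 00-0-, 10-1-, 1110-}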